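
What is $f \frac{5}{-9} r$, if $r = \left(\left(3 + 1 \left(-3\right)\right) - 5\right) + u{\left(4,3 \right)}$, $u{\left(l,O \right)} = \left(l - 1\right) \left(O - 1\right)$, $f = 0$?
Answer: $0$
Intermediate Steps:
$u{\left(l,O \right)} = \left(-1 + O\right) \left(-1 + l\right)$ ($u{\left(l,O \right)} = \left(-1 + l\right) \left(-1 + O\right) = \left(-1 + O\right) \left(-1 + l\right)$)
$r = 1$ ($r = \left(\left(3 + 1 \left(-3\right)\right) - 5\right) + \left(1 - 3 - 4 + 3 \cdot 4\right) = \left(\left(3 - 3\right) - 5\right) + \left(1 - 3 - 4 + 12\right) = \left(0 - 5\right) + 6 = -5 + 6 = 1$)
$f \frac{5}{-9} r = 0 \frac{5}{-9} \cdot 1 = 0 \cdot 5 \left(- \frac{1}{9}\right) 1 = 0 \left(- \frac{5}{9}\right) 1 = 0 \cdot 1 = 0$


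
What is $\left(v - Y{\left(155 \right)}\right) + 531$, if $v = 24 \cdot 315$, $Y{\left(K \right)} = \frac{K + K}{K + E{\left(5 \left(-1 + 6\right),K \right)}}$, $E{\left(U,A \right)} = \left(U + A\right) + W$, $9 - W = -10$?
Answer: $\frac{1431952}{177} \approx 8090.1$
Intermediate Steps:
$W = 19$ ($W = 9 - -10 = 9 + 10 = 19$)
$E{\left(U,A \right)} = 19 + A + U$ ($E{\left(U,A \right)} = \left(U + A\right) + 19 = \left(A + U\right) + 19 = 19 + A + U$)
$Y{\left(K \right)} = \frac{2 K}{44 + 2 K}$ ($Y{\left(K \right)} = \frac{K + K}{K + \left(19 + K + 5 \left(-1 + 6\right)\right)} = \frac{2 K}{K + \left(19 + K + 5 \cdot 5\right)} = \frac{2 K}{K + \left(19 + K + 25\right)} = \frac{2 K}{K + \left(44 + K\right)} = \frac{2 K}{44 + 2 K}$)
$v = 7560$
$\left(v - Y{\left(155 \right)}\right) + 531 = \left(7560 - \frac{155}{22 + 155}\right) + 531 = \left(7560 - \frac{155}{177}\right) + 531 = \frac{1337965}{177} + 531 = \frac{1431952}{177}$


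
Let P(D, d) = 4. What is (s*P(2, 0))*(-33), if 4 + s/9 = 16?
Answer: -14256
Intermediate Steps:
s = 108 (s = -36 + 9*16 = -36 + 144 = 108)
(s*P(2, 0))*(-33) = (108*4)*(-33) = 432*(-33) = -14256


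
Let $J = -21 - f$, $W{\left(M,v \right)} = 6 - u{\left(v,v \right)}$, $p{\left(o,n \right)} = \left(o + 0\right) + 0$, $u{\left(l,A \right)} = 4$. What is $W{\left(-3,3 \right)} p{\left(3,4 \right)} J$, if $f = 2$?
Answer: $-138$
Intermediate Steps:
$p{\left(o,n \right)} = o$ ($p{\left(o,n \right)} = o + 0 = o$)
$W{\left(M,v \right)} = 2$ ($W{\left(M,v \right)} = 6 - 4 = 2$)
$J = -23$ ($J = -21 - 2 = -23$)
$W{\left(-3,3 \right)} p{\left(3,4 \right)} J = 2 \cdot 3 \left(-23\right) = 6 \left(-23\right) = -138$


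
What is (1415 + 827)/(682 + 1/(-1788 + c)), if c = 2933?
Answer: 2567090/780891 ≈ 3.2874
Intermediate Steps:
(1415 + 827)/(682 + 1/(-1788 + c)) = (1415 + 827)/(682 + 1/(-1788 + 2933)) = 2242/(682 + 1/1145) = 2242/(780891/1145) = 2242*(1145/780891) = 2567090/780891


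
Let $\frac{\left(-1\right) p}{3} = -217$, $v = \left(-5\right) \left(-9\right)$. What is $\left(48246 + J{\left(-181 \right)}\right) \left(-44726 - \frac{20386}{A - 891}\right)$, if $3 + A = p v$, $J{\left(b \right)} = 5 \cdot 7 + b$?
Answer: $- \frac{61100636927200}{28401} \approx -2.1514 \cdot 10^{9}$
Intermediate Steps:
$v = 45$
$p = 651$ ($p = \left(-3\right) \left(-217\right) = 651$)
$J{\left(b \right)} = 35 + b$
$A = 29292$ ($A = -3 + 651 \cdot 45 = -3 + 29295 = 29292$)
$\left(48246 + J{\left(-181 \right)}\right) \left(-44726 - \frac{20386}{A - 891}\right) = \left(48246 + \left(35 - 181\right)\right) \left(-44726 - \frac{20386}{29292 - 891}\right) = \left(48246 - 146\right) \left(-44726 - \frac{20386}{29292 - 891}\right) = 48100 \left(-44726 - \frac{20386}{28401}\right) = 48100 \left(- \frac{1270283512}{28401}\right) = - \frac{61100636927200}{28401}$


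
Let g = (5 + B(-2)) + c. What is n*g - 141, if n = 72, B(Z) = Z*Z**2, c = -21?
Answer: -1869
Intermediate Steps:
B(Z) = Z**3
g = -24 (g = (5 + (-2)**3) - 21 = (5 - 8) - 21 = -3 - 21 = -24)
n*g - 141 = 72*(-24) - 141 = -1728 - 141 = -1869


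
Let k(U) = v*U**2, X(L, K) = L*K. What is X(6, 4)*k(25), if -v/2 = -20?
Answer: 600000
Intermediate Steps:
v = 40 (v = -2*(-20) = 40)
X(L, K) = K*L
k(U) = 40*U**2
X(6, 4)*k(25) = (4*6)*(40*25**2) = 24*(40*625) = 24*25000 = 600000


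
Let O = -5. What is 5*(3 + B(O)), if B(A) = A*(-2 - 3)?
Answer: 140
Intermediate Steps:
B(A) = -5*A (B(A) = A*(-5) = -5*A)
5*(3 + B(O)) = 5*(3 - 5*(-5)) = 5*(3 + 25) = 5*28 = 140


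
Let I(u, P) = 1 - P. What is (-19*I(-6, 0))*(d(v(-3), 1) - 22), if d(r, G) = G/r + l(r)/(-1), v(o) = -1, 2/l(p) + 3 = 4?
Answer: 475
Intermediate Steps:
l(p) = 2 (l(p) = 2/(-3 + 4) = 2/1 = 2*1 = 2)
d(r, G) = -2 + G/r (d(r, G) = G/r + 2/(-1) = G/r + 2*(-1) = G/r - 2 = -2 + G/r)
(-19*I(-6, 0))*(d(v(-3), 1) - 22) = (-19*(1 - 1*0))*((-2 + 1/(-1)) - 22) = (-19*(1 + 0))*((-2 + 1*(-1)) - 22) = (-19*1)*((-2 - 1) - 22) = -19*(-3 - 22) = -19*(-25) = 475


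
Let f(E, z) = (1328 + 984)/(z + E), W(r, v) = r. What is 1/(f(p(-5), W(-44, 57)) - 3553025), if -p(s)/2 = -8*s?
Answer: -31/110144353 ≈ -2.8145e-7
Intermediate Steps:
p(s) = 16*s (p(s) = -(-16)*s = 16*s)
f(E, z) = 2312/(E + z)
1/(f(p(-5), W(-44, 57)) - 3553025) = 1/(2312/(16*(-5) - 44) - 3553025) = 1/(2312/(-80 - 44) - 3553025) = 1/(2312/(-124) - 3553025) = 1/(2312*(-1/124) - 3553025) = 1/(-578/31 - 3553025) = 1/(-110144353/31) = -31/110144353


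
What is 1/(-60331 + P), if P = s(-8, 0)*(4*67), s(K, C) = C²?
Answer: -1/60331 ≈ -1.6575e-5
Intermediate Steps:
P = 0 (P = 0²*(4*67) = 0*268 = 0)
1/(-60331 + P) = 1/(-60331 + 0) = 1/(-60331) = -1/60331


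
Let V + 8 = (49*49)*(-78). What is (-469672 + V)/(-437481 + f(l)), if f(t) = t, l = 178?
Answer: 2946/1961 ≈ 1.5023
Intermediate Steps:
V = -187286 (V = -8 + (49*49)*(-78) = -8 + 2401*(-78) = -8 - 187278 = -187286)
(-469672 + V)/(-437481 + f(l)) = (-469672 - 187286)/(-437481 + 178) = -656958/(-437303) = -656958*(-1/437303) = 2946/1961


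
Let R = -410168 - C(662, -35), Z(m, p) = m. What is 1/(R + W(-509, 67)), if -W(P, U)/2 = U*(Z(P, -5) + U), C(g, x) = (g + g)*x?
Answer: -1/304600 ≈ -3.2830e-6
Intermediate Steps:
C(g, x) = 2*g*x (C(g, x) = (2*g)*x = 2*g*x)
W(P, U) = -2*U*(P + U)
R = -363828 (R = -410168 - 2*662*(-35) = -410168 - 1*(-46340) = -410168 + 46340 = -363828)
1/(R + W(-509, 67)) = 1/(-363828 - 2*67*(-509 + 67)) = 1/(-363828 - 2*67*(-442)) = 1/(-363828 + 59228) = 1/(-304600) = -1/304600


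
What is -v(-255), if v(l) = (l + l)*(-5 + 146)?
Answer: 71910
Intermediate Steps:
v(l) = 282*l (v(l) = (2*l)*141 = 282*l)
-v(-255) = -282*(-255) = -1*(-71910) = 71910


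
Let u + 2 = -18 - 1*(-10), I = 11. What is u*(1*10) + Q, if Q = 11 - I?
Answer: -100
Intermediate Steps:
u = -10 (u = -2 + (-18 - 1*(-10)) = -2 + (-18 + 10) = -2 - 8 = -10)
Q = 0 (Q = 11 - 1*11 = 11 - 11 = 0)
u*(1*10) + Q = -10*10 + 0 = -100 + 0 = -100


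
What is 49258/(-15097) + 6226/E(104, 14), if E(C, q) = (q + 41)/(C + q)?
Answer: 1008052146/75485 ≈ 13354.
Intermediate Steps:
E(C, q) = (41 + q)/(C + q)
49258/(-15097) + 6226/E(104, 14) = 49258/(-15097) + 6226/(((41 + 14)/(104 + 14))) = 49258*(-1/15097) + 6226/((55/118)) = -49258/15097 + 6226/(((1/118)*55)) = -49258/15097 + 6226/(55/118) = -49258/15097 + 6226*(118/55) = -49258/15097 + 66788/5 = 1008052146/75485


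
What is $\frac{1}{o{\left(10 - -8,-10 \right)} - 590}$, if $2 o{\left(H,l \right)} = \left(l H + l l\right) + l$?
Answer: $- \frac{1}{635} \approx -0.0015748$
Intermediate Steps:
$o{\left(H,l \right)} = \frac{l}{2} + \frac{l^{2}}{2} + \frac{H l}{2}$ ($o{\left(H,l \right)} = \frac{\left(l H + l l\right) + l}{2} = \frac{\left(H l + l^{2}\right) + l}{2} = \frac{\left(l^{2} + H l\right) + l}{2} = \frac{l + l^{2} + H l}{2} = \frac{l}{2} + \frac{l^{2}}{2} + \frac{H l}{2}$)
$\frac{1}{o{\left(10 - -8,-10 \right)} - 590} = \frac{1}{\frac{1}{2} \left(-10\right) \left(1 + \left(10 - -8\right) - 10\right) - 590} = \frac{1}{\frac{1}{2} \left(-10\right) \left(1 + \left(10 + 8\right) - 10\right) - 590} = \frac{1}{\frac{1}{2} \left(-10\right) \left(1 + 18 - 10\right) - 590} = \frac{1}{\frac{1}{2} \left(-10\right) 9 - 590} = \frac{1}{-45 - 590} = \frac{1}{-635} = - \frac{1}{635}$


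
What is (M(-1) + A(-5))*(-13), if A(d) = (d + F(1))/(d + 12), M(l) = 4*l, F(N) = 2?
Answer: 403/7 ≈ 57.571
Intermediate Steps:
A(d) = (2 + d)/(12 + d) (A(d) = (d + 2)/(d + 12) = (2 + d)/(12 + d))
(M(-1) + A(-5))*(-13) = (4*(-1) + (2 - 5)/(12 - 5))*(-13) = (-4 - 3/7)*(-13) = -31/7*(-13) = 403/7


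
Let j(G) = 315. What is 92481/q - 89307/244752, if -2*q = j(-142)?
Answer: -5033105681/8566320 ≈ -587.55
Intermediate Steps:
q = -315/2 (q = -½*315 = -315/2 ≈ -157.50)
92481/q - 89307/244752 = 92481/(-315/2) - 89307/244752 = 92481*(-2/315) - 89307*1/244752 = -61654/105 - 29769/81584 = -5033105681/8566320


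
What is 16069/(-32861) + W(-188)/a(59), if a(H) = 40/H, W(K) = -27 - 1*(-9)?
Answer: -17770571/657220 ≈ -27.039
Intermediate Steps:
W(K) = -18 (W(K) = -27 + 9 = -18)
16069/(-32861) + W(-188)/a(59) = 16069/(-32861) - 18/(40/59) = 16069*(-1/32861) - 18/(40*(1/59)) = -16069/32861 - 18/40/59 = -16069/32861 - 18*59/40 = -16069/32861 - 531/20 = -17770571/657220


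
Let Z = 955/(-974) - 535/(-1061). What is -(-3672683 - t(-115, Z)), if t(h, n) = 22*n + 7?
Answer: 1897699218015/516707 ≈ 3.6727e+6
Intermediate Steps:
Z = -492165/1033414 (Z = 955*(-1/974) - 535*(-1/1061) = -955/974 + 535/1061 = -492165/1033414 ≈ -0.47625)
t(h, n) = 7 + 22*n
-(-3672683 - t(-115, Z)) = -(-3672683 - (7 + 22*(-492165/1033414))) = -(-3672683 - (7 - 5413815/516707)) = -(-3672683 - 1*(-1796866/516707)) = -(-3672683 + 1796866/516707) = -1*(-1897699218015/516707) = 1897699218015/516707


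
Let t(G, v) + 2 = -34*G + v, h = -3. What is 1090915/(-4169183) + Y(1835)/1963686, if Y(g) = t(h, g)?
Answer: -1620461005/6216375314 ≈ -0.26068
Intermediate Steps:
t(G, v) = -2 + v - 34*G (t(G, v) = -2 + (-34*G + v) = -2 + (v - 34*G) = -2 + v - 34*G)
Y(g) = 100 + g (Y(g) = -2 + g - 34*(-3) = -2 + g + 102 = 100 + g)
1090915/(-4169183) + Y(1835)/1963686 = 1090915/(-4169183) + (100 + 1835)/1963686 = 1090915*(-1/4169183) + 1935*(1/1963686) = -2485/9497 + 645/654562 = -1620461005/6216375314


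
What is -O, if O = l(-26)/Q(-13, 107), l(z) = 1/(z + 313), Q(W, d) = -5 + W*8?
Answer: 1/31283 ≈ 3.1966e-5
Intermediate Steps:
Q(W, d) = -5 + 8*W
l(z) = 1/(313 + z)
O = -1/31283 (O = 1/((313 - 26)*(-5 + 8*(-13))) = 1/(287*(-5 - 104)) = (1/287)/(-109) = (1/287)*(-1/109) = -1/31283 ≈ -3.1966e-5)
-O = -1*(-1/31283) = 1/31283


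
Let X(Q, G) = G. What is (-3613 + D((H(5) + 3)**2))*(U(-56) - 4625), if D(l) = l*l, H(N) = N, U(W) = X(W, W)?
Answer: -2260923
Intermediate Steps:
U(W) = W
D(l) = l**2
(-3613 + D((H(5) + 3)**2))*(U(-56) - 4625) = (-3613 + ((5 + 3)**2)**2)*(-56 - 4625) = (-3613 + (8**2)**2)*(-4681) = (-3613 + 64**2)*(-4681) = (-3613 + 4096)*(-4681) = 483*(-4681) = -2260923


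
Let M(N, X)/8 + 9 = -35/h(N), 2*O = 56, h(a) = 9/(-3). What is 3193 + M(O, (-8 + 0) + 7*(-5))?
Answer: 9643/3 ≈ 3214.3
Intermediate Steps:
h(a) = -3 (h(a) = 9*(-1/3) = -3)
O = 28 (O = (1/2)*56 = 28)
M(N, X) = 64/3 (M(N, X) = -72 + 8*(-35/(-3)) = -72 + 8*(-35*(-1/3)) = -72 + 8*(35/3) = -72 + 280/3 = 64/3)
3193 + M(O, (-8 + 0) + 7*(-5)) = 3193 + 64/3 = 9643/3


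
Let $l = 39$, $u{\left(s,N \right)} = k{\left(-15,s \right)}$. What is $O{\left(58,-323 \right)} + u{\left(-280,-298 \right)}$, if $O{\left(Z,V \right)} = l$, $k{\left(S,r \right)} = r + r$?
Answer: $-521$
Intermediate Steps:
$k{\left(S,r \right)} = 2 r$
$u{\left(s,N \right)} = 2 s$
$O{\left(Z,V \right)} = 39$
$O{\left(58,-323 \right)} + u{\left(-280,-298 \right)} = 39 + 2 \left(-280\right) = 39 - 560 = -521$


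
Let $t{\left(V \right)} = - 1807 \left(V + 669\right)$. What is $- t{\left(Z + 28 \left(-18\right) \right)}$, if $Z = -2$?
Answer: $294541$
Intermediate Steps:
$t{\left(V \right)} = -1208883 - 1807 V$ ($t{\left(V \right)} = - 1807 \left(669 + V\right) = -1208883 - 1807 V$)
$- t{\left(Z + 28 \left(-18\right) \right)} = - (-1208883 - 1807 \left(-2 + 28 \left(-18\right)\right)) = - (-1208883 - 1807 \left(-2 - 504\right)) = - (-1208883 - -914342) = - (-1208883 + 914342) = \left(-1\right) \left(-294541\right) = 294541$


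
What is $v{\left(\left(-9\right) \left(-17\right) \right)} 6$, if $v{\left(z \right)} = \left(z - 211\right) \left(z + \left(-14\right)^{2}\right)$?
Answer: $-121452$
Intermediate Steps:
$v{\left(z \right)} = \left(-211 + z\right) \left(196 + z\right)$ ($v{\left(z \right)} = \left(-211 + z\right) \left(z + 196\right) = \left(-211 + z\right) \left(196 + z\right)$)
$v{\left(\left(-9\right) \left(-17\right) \right)} 6 = \left(-41356 + \left(\left(-9\right) \left(-17\right)\right)^{2} - 15 \left(\left(-9\right) \left(-17\right)\right)\right) 6 = \left(-41356 + 153^{2} - 2295\right) 6 = \left(-41356 + 23409 - 2295\right) 6 = \left(-20242\right) 6 = -121452$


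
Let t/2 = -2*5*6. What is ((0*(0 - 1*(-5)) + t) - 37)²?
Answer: 24649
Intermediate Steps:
t = -120 (t = 2*(-2*5*6) = 2*(-10*6) = 2*(-60) = -120)
((0*(0 - 1*(-5)) + t) - 37)² = ((0*(0 - 1*(-5)) - 120) - 37)² = ((0*(0 + 5) - 120) - 37)² = ((0*5 - 120) - 37)² = ((0 - 120) - 37)² = (-120 - 37)² = (-157)² = 24649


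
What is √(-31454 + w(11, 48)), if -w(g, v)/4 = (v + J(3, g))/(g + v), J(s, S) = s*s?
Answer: I*√109504826/59 ≈ 177.36*I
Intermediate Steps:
J(s, S) = s²
w(g, v) = -4*(9 + v)/(g + v) (w(g, v) = -4*(v + 3²)/(g + v) = -4*(v + 9)/(g + v) = -4*(9 + v)/(g + v))
√(-31454 + w(11, 48)) = √(-31454 + 4*(-9 - 1*48)/(11 + 48)) = √(-31454 + 4*(-9 - 48)/59) = √(-31454 + 4*(1/59)*(-57)) = √(-31454 - 228/59) = √(-1856014/59) = I*√109504826/59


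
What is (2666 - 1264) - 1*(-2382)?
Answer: 3784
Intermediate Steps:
(2666 - 1264) - 1*(-2382) = 1402 + 2382 = 3784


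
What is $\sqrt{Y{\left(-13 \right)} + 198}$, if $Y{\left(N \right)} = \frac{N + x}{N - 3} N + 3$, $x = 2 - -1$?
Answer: $\frac{\sqrt{3086}}{4} \approx 13.888$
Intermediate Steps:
$x = 3$ ($x = 2 + 1 = 3$)
$Y{\left(N \right)} = 3 + \frac{N \left(3 + N\right)}{-3 + N}$ ($Y{\left(N \right)} = \frac{N + 3}{N - 3} N + 3 = \frac{3 + N}{-3 + N} N + 3 = \frac{N \left(3 + N\right)}{-3 + N} + 3 = 3 + \frac{N \left(3 + N\right)}{-3 + N}$)
$\sqrt{Y{\left(-13 \right)} + 198} = \sqrt{\frac{-9 + \left(-13\right)^{2} + 6 \left(-13\right)}{-3 - 13} + 198} = \sqrt{\frac{-9 + 169 - 78}{-16} + 198} = \sqrt{\left(- \frac{1}{16}\right) 82 + 198} = \sqrt{- \frac{41}{8} + 198} = \sqrt{\frac{1543}{8}} = \frac{\sqrt{3086}}{4}$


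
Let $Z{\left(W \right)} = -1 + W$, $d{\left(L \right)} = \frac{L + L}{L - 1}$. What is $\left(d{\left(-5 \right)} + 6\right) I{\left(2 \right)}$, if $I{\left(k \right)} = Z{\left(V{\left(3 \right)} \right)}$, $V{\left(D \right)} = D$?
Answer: $\frac{46}{3} \approx 15.333$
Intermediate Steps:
$d{\left(L \right)} = \frac{2 L}{-1 + L}$
$I{\left(k \right)} = 2$ ($I{\left(k \right)} = -1 + 3 = 2$)
$\left(d{\left(-5 \right)} + 6\right) I{\left(2 \right)} = \left(2 \left(-5\right) \frac{1}{-1 - 5} + 6\right) 2 = \left(2 \left(-5\right) \frac{1}{-6} + 6\right) 2 = \left(2 \left(-5\right) \left(- \frac{1}{6}\right) + 6\right) 2 = \left(\frac{5}{3} + 6\right) 2 = \frac{23}{3} \cdot 2 = \frac{46}{3}$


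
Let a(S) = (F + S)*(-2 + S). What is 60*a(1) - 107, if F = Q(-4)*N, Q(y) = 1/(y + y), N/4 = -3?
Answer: -257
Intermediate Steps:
N = -12 (N = 4*(-3) = -12)
Q(y) = 1/(2*y)
F = 3/2 (F = ((1/2)/(-4))*(-12) = ((1/2)*(-1/4))*(-12) = -1/8*(-12) = 3/2 ≈ 1.5000)
a(S) = (-2 + S)*(3/2 + S) (a(S) = (3/2 + S)*(-2 + S) = (-2 + S)*(3/2 + S))
60*a(1) - 107 = 60*(-3 + 1**2 - 1/2*1) - 107 = 60*(-3 + 1 - 1/2) - 107 = 60*(-5/2) - 107 = -150 - 107 = -257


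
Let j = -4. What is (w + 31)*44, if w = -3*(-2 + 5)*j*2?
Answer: 4532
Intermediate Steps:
w = 72 (w = -3*(-2 + 5)*(-4)*2 = -9*(-4)*2 = -3*(-12)*2 = 36*2 = 72)
(w + 31)*44 = (72 + 31)*44 = 103*44 = 4532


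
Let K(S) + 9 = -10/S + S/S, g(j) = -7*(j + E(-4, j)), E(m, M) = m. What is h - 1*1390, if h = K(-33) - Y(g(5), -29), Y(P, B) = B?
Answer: -45167/33 ≈ -1368.7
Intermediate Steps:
g(j) = 28 - 7*j (g(j) = -7*(j - 4) = -7*(-4 + j) = 28 - 7*j)
K(S) = -8 - 10/S (K(S) = -9 + (-10/S + S/S) = -9 + (-10/S + 1) = -9 + (1 - 10/S) = -8 - 10/S)
h = 703/33 (h = (-8 - 10/(-33)) - 1*(-29) = (-8 - 10*(-1/33)) + 29 = (-8 + 10/33) + 29 = -254/33 + 29 = 703/33 ≈ 21.303)
h - 1*1390 = 703/33 - 1*1390 = 703/33 - 1390 = -45167/33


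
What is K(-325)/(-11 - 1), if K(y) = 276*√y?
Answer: -115*I*√13 ≈ -414.64*I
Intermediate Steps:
K(-325)/(-11 - 1) = (276*√(-325))/(-11 - 1) = (276*(5*I*√13))/(-12) = -115*I*√13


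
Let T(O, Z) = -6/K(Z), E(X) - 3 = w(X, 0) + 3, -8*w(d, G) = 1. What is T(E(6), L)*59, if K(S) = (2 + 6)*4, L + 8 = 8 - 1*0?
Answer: -177/16 ≈ -11.063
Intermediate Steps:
L = 0 (L = -8 + (8 - 1*0) = -8 + (8 + 0) = -8 + 8 = 0)
w(d, G) = -1/8 (w(d, G) = -1/8*1 = -1/8)
K(S) = 32 (K(S) = 8*4 = 32)
E(X) = 47/8 (E(X) = 3 + (-1/8 + 3) = 3 + 23/8 = 47/8)
T(O, Z) = -3/16 (T(O, Z) = -6/32 = -6*1/32 = -3/16)
T(E(6), L)*59 = -3/16*59 = -177/16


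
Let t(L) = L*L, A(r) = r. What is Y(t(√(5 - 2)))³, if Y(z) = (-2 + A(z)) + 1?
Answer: 8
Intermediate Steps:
t(L) = L²
Y(z) = -1 + z (Y(z) = (-2 + z) + 1 = -1 + z)
Y(t(√(5 - 2)))³ = (-1 + (√(5 - 2))²)³ = (-1 + (√3)²)³ = (-1 + 3)³ = 2³ = 8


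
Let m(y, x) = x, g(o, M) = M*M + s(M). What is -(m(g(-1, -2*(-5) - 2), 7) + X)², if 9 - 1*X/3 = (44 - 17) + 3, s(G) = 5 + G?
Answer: -3136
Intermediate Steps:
g(o, M) = 5 + M + M² (g(o, M) = M*M + (5 + M) = M² + (5 + M) = 5 + M + M²)
X = -63 (X = 27 - 3*((44 - 17) + 3) = 27 - 3*(27 + 3) = 27 - 3*30 = 27 - 90 = -63)
-(m(g(-1, -2*(-5) - 2), 7) + X)² = -(7 - 63)² = -1*(-56)² = -1*3136 = -3136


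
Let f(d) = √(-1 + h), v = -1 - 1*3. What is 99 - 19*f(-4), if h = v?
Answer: 99 - 19*I*√5 ≈ 99.0 - 42.485*I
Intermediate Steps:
v = -4 (v = -1 - 3 = -4)
h = -4
f(d) = I*√5 (f(d) = √(-1 - 4) = √(-5) = I*√5)
99 - 19*f(-4) = 99 - 19*I*√5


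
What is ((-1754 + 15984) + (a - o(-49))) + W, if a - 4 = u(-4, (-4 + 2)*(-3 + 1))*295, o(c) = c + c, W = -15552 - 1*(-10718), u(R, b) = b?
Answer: 10678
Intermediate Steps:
W = -4834 (W = -15552 + 10718 = -4834)
o(c) = 2*c
a = 1184 (a = 4 + ((-4 + 2)*(-3 + 1))*295 = 4 - 2*(-2)*295 = 4 + 4*295 = 4 + 1180 = 1184)
((-1754 + 15984) + (a - o(-49))) + W = ((-1754 + 15984) + (1184 - 2*(-49))) - 4834 = (14230 + (1184 - 1*(-98))) - 4834 = (14230 + (1184 + 98)) - 4834 = (14230 + 1282) - 4834 = 15512 - 4834 = 10678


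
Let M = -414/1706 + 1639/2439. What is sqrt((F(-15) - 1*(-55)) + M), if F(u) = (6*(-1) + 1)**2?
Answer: sqrt(38680632854302)/693489 ≈ 8.9682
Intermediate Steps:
F(u) = 25 (F(u) = (-6 + 1)**2 = (-5)**2 = 25)
M = 893194/2080467 (M = -414*1/1706 + 1639*(1/2439) = -207/853 + 1639/2439 = 893194/2080467 ≈ 0.42932)
sqrt((F(-15) - 1*(-55)) + M) = sqrt((25 - 1*(-55)) + 893194/2080467) = sqrt((25 + 55) + 893194/2080467) = sqrt(80 + 893194/2080467) = sqrt(167330554/2080467) = sqrt(38680632854302)/693489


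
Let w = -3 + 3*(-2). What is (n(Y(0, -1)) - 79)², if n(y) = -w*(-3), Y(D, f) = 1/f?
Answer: 11236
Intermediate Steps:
w = -9 (w = -3 - 6 = -9)
n(y) = -27 (n(y) = -1*(-9)*(-3) = 9*(-3) = -27)
(n(Y(0, -1)) - 79)² = (-27 - 79)² = (-106)² = 11236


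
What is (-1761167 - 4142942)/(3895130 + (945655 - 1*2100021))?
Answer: -5904109/2740764 ≈ -2.1542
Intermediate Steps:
(-1761167 - 4142942)/(3895130 + (945655 - 1*2100021)) = -5904109/(3895130 + (945655 - 2100021)) = -5904109/(3895130 - 1154366) = -5904109/2740764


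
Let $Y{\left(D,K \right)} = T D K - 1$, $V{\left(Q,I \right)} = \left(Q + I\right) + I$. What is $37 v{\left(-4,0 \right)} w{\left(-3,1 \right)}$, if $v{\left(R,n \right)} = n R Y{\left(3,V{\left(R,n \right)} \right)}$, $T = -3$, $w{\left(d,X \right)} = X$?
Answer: $0$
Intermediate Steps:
$V{\left(Q,I \right)} = Q + 2 I$ ($V{\left(Q,I \right)} = \left(I + Q\right) + I = Q + 2 I$)
$Y{\left(D,K \right)} = -1 - 3 D K$ ($Y{\left(D,K \right)} = - 3 D K - 1 = -1 - 3 D K$)
$v{\left(R,n \right)} = R n \left(-1 - 18 n - 9 R\right)$ ($v{\left(R,n \right)} = n R \left(-1 - 9 \left(R + 2 n\right)\right) = R n \left(-1 - \left(9 R + 18 n\right)\right) = R n \left(-1 - 18 n - 9 R\right)$)
$37 v{\left(-4,0 \right)} w{\left(-3,1 \right)} = 37 \left(\left(-4\right) 0 \left(-1 - 0 - -36\right)\right) 1 = 37 \left(\left(-4\right) 0 \left(-1 + 0 + 36\right)\right) 1 = 37 \left(\left(-4\right) 0 \cdot 35\right) 1 = 37 \cdot 0 \cdot 1 = 0 \cdot 1 = 0$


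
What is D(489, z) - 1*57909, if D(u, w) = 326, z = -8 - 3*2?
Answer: -57583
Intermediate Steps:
z = -14 (z = -8 - 6 = -14)
D(489, z) - 1*57909 = 326 - 1*57909 = 326 - 57909 = -57583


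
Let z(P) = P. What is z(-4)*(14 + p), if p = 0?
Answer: -56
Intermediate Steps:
z(-4)*(14 + p) = -4*(14 + 0) = -4*14 = -56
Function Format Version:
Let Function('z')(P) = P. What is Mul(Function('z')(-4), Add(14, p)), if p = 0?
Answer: -56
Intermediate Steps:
Mul(Function('z')(-4), Add(14, p)) = Mul(-4, Add(14, 0)) = Mul(-4, 14) = -56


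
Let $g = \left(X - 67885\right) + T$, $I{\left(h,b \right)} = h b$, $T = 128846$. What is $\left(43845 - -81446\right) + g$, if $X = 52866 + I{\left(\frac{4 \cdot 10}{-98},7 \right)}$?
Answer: $\frac{1673806}{7} \approx 2.3912 \cdot 10^{5}$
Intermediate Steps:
$I{\left(h,b \right)} = b h$
$X = \frac{370042}{7}$ ($X = 52866 + 7 \frac{4 \cdot 10}{-98} = 52866 + 7 \cdot 40 \left(- \frac{1}{98}\right) = 52866 + 7 \left(- \frac{20}{49}\right) = 52866 - \frac{20}{7} = \frac{370042}{7} \approx 52863.0$)
$g = \frac{796769}{7}$ ($g = \left(\frac{370042}{7} - 67885\right) + 128846 = - \frac{105153}{7} + 128846 = \frac{796769}{7} \approx 1.1382 \cdot 10^{5}$)
$\left(43845 - -81446\right) + g = \left(43845 - -81446\right) + \frac{796769}{7} = \left(43845 + 81446\right) + \frac{796769}{7} = 125291 + \frac{796769}{7} = \frac{1673806}{7}$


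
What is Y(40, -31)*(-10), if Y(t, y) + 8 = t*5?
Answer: -1920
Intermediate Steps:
Y(t, y) = -8 + 5*t (Y(t, y) = -8 + t*5 = -8 + 5*t)
Y(40, -31)*(-10) = (-8 + 5*40)*(-10) = (-8 + 200)*(-10) = 192*(-10) = -1920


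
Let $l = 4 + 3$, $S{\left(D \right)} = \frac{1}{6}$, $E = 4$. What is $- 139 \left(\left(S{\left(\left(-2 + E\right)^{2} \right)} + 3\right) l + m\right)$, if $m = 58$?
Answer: $- \frac{66859}{6} \approx -11143.0$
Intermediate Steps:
$S{\left(D \right)} = \frac{1}{6}$
$l = 7$
$- 139 \left(\left(S{\left(\left(-2 + E\right)^{2} \right)} + 3\right) l + m\right) = - 139 \left(\left(\frac{1}{6} + 3\right) 7 + 58\right) = - 139 \left(\frac{19}{6} \cdot 7 + 58\right) = - 139 \left(\frac{133}{6} + 58\right) = \left(-139\right) \frac{481}{6} = - \frac{66859}{6}$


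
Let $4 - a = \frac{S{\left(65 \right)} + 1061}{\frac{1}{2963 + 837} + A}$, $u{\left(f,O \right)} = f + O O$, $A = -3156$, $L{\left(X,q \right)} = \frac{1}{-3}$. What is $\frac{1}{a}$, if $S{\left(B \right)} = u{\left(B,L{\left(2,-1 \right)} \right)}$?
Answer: $\frac{107935191}{470253764} \approx 0.22953$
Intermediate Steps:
$L{\left(X,q \right)} = - \frac{1}{3}$
$u{\left(f,O \right)} = f + O^{2}$
$S{\left(B \right)} = \frac{1}{9} + B$ ($S{\left(B \right)} = B + \left(- \frac{1}{3}\right)^{2} = B + \frac{1}{9} = \frac{1}{9} + B$)
$a = \frac{470253764}{107935191}$ ($a = 4 - \frac{\left(\frac{1}{9} + 65\right) + 1061}{\frac{1}{2963 + 837} - 3156} = 4 - \frac{\frac{586}{9} + 1061}{\frac{1}{3800} - 3156} = 4 - \frac{10135}{9 \left(\frac{1}{3800} - 3156\right)} = 4 - \frac{10135}{9 \left(- \frac{11992799}{3800}\right)} = 4 - \frac{10135}{9} \left(- \frac{3800}{11992799}\right) = 4 - - \frac{38513000}{107935191} = 4 + \frac{38513000}{107935191} = \frac{470253764}{107935191} \approx 4.3568$)
$\frac{1}{a} = \frac{1}{\frac{470253764}{107935191}} = \frac{107935191}{470253764}$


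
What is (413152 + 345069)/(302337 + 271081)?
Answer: 758221/573418 ≈ 1.3223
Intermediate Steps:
(413152 + 345069)/(302337 + 271081) = 758221/573418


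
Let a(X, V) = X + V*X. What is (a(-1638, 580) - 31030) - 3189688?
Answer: -4172396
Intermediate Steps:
(a(-1638, 580) - 31030) - 3189688 = (-1638*(1 + 580) - 31030) - 3189688 = (-1638*581 - 31030) - 3189688 = (-951678 - 31030) - 3189688 = -982708 - 3189688 = -4172396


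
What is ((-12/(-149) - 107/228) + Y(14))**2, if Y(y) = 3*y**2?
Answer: 398494579104241/1154096784 ≈ 3.4529e+5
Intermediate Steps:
((-12/(-149) - 107/228) + Y(14))**2 = ((-12/(-149) - 107/228) + 3*14**2)**2 = ((-12*(-1/149) - 107*1/228) + 3*196)**2 = ((12/149 - 107/228) + 588)**2 = (-13207/33972 + 588)**2 = (19962329/33972)**2 = 398494579104241/1154096784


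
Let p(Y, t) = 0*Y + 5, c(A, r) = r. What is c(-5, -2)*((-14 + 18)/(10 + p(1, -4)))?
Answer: -8/15 ≈ -0.53333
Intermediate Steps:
p(Y, t) = 5 (p(Y, t) = 0 + 5 = 5)
c(-5, -2)*((-14 + 18)/(10 + p(1, -4))) = -2*(-14 + 18)/(10 + 5) = -8/15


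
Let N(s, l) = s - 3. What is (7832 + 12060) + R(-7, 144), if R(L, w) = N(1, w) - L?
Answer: 19897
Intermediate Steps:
N(s, l) = -3 + s
R(L, w) = -2 - L (R(L, w) = (-3 + 1) - L = -2 - L)
(7832 + 12060) + R(-7, 144) = (7832 + 12060) + (-2 - 1*(-7)) = 19892 + (-2 + 7) = 19892 + 5 = 19897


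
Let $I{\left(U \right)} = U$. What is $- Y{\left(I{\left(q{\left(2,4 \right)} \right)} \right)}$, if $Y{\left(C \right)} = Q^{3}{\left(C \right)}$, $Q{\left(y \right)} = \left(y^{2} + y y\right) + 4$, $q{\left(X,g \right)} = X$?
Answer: $-1728$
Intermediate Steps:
$Q{\left(y \right)} = 4 + 2 y^{2}$ ($Q{\left(y \right)} = \left(y^{2} + y^{2}\right) + 4 = 2 y^{2} + 4 = 4 + 2 y^{2}$)
$Y{\left(C \right)} = \left(4 + 2 C^{2}\right)^{3}$
$- Y{\left(I{\left(q{\left(2,4 \right)} \right)} \right)} = - 8 \left(2 + 2^{2}\right)^{3} = - 8 \left(2 + 4\right)^{3} = - 8 \cdot 6^{3} = - 8 \cdot 216 = \left(-1\right) 1728 = -1728$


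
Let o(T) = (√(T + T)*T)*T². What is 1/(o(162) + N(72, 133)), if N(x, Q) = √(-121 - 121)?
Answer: 38263752/2928229434235129 - 11*I*√2/5856458868470258 ≈ 1.3067e-8 - 2.6563e-15*I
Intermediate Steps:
N(x, Q) = 11*I*√2 (N(x, Q) = √(-242) = 11*I*√2)
o(T) = √2*T^(7/2) (o(T) = (√(2*T)*T)*T² = ((√2*√T)*T)*T² = (√2*T^(3/2))*T² = √2*T^(7/2))
1/(o(162) + N(72, 133)) = 1/(√2*162^(7/2) + 11*I*√2) = 1/(√2*(38263752*√2) + 11*I*√2) = 1/(76527504 + 11*I*√2)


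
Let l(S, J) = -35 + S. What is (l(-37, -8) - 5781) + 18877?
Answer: 13024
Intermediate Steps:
(l(-37, -8) - 5781) + 18877 = ((-35 - 37) - 5781) + 18877 = (-72 - 5781) + 18877 = -5853 + 18877 = 13024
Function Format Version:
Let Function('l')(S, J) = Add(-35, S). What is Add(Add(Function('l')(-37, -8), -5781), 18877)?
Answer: 13024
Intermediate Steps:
Add(Add(Function('l')(-37, -8), -5781), 18877) = Add(Add(Add(-35, -37), -5781), 18877) = Add(Add(-72, -5781), 18877) = Add(-5853, 18877) = 13024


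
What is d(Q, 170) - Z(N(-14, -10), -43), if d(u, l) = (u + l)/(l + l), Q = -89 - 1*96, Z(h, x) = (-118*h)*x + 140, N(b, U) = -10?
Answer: 3440797/68 ≈ 50600.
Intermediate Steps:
Z(h, x) = 140 - 118*h*x (Z(h, x) = -118*h*x + 140 = 140 - 118*h*x)
Q = -185 (Q = -89 - 96 = -185)
d(u, l) = (l + u)/(2*l) (d(u, l) = (l + u)/((2*l)) = (l + u)*(1/(2*l)) = (l + u)/(2*l))
d(Q, 170) - Z(N(-14, -10), -43) = (1/2)*(170 - 185)/170 - (140 - 118*(-10)*(-43)) = (1/2)*(1/170)*(-15) - (140 - 50740) = -3/68 - 1*(-50600) = -3/68 + 50600 = 3440797/68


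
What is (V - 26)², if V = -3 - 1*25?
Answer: 2916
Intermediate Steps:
V = -28 (V = -3 - 25 = -28)
(V - 26)² = (-28 - 26)² = (-54)² = 2916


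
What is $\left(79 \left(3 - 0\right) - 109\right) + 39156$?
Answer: $39284$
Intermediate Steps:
$\left(79 \left(3 - 0\right) - 109\right) + 39156 = \left(79 \left(3 + 0\right) - 109\right) + 39156 = \left(79 \cdot 3 - 109\right) + 39156 = \left(237 - 109\right) + 39156 = 128 + 39156 = 39284$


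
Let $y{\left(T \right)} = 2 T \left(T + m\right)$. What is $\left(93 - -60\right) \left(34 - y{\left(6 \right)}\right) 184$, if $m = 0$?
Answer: $-1069776$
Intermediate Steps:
$y{\left(T \right)} = 2 T^{2}$ ($y{\left(T \right)} = 2 T \left(T + 0\right) = 2 T T = 2 T^{2}$)
$\left(93 - -60\right) \left(34 - y{\left(6 \right)}\right) 184 = \left(93 - -60\right) \left(34 - 2 \cdot 6^{2}\right) 184 = \left(93 + 60\right) \left(34 - 2 \cdot 36\right) 184 = 153 \left(34 - 72\right) 184 = 153 \left(-38\right) 184 = \left(-5814\right) 184 = -1069776$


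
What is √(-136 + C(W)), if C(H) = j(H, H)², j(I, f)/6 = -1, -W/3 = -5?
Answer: 10*I ≈ 10.0*I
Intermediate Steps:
W = 15 (W = -3*(-5) = 15)
j(I, f) = -6 (j(I, f) = 6*(-1) = -6)
C(H) = 36 (C(H) = (-6)² = 36)
√(-136 + C(W)) = √(-136 + 36) = √(-100) = 10*I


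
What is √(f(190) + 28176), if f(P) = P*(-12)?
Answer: 2*√6474 ≈ 160.92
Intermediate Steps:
f(P) = -12*P
√(f(190) + 28176) = √(-12*190 + 28176) = √(-2280 + 28176) = √25896 = 2*√6474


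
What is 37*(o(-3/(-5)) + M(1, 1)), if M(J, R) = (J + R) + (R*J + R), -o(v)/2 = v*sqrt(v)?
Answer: 148 - 222*sqrt(15)/25 ≈ 113.61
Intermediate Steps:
o(v) = -2*v**(3/2) (o(v) = -2*v*sqrt(v) = -2*v**(3/2))
M(J, R) = J + 2*R + J*R (M(J, R) = (J + R) + (J*R + R) = (J + R) + (R + J*R) = J + 2*R + J*R)
37*(o(-3/(-5)) + M(1, 1)) = 37*(-2*3*sqrt(3)*(-1/(-5))**(3/2) + (1 + 2*1 + 1*1)) = 37*(-2*3*sqrt(15)/25 + (1 + 2 + 1)) = 37*(-6*sqrt(15)/25 + 4) = 37*(4 - 6*sqrt(15)/25) = 148 - 222*sqrt(15)/25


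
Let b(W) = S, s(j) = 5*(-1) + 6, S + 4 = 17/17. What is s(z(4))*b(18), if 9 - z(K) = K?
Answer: -3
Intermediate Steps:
z(K) = 9 - K
S = -3 (S = -4 + 17/17 = -4 + 17*(1/17) = -4 + 1 = -3)
s(j) = 1 (s(j) = -5 + 6 = 1)
b(W) = -3
s(z(4))*b(18) = 1*(-3) = -3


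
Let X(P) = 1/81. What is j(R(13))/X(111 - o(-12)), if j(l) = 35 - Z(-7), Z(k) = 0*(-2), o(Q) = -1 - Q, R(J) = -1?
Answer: 2835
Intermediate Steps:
X(P) = 1/81
Z(k) = 0
j(l) = 35 (j(l) = 35 - 1*0 = 35 + 0 = 35)
j(R(13))/X(111 - o(-12)) = 35/(1/81) = 35*81 = 2835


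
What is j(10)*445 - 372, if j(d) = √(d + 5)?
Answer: -372 + 445*√15 ≈ 1351.5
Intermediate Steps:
j(d) = √(5 + d)
j(10)*445 - 372 = √(5 + 10)*445 - 372 = √15*445 - 372 = 445*√15 - 372 = -372 + 445*√15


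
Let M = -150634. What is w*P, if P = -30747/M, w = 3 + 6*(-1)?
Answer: -92241/150634 ≈ -0.61235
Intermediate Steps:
w = -3 (w = 3 - 6 = -3)
P = 30747/150634 (P = -30747/(-150634) = -30747*(-1/150634) = 30747/150634 ≈ 0.20412)
w*P = -3*30747/150634 = -92241/150634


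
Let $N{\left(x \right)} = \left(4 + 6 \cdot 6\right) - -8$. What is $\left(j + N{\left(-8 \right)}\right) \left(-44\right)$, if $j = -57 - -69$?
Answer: $-2640$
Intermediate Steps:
$j = 12$ ($j = -57 + 69 = 12$)
$N{\left(x \right)} = 48$ ($N{\left(x \right)} = \left(4 + 36\right) + 8 = 40 + 8 = 48$)
$\left(j + N{\left(-8 \right)}\right) \left(-44\right) = \left(12 + 48\right) \left(-44\right) = 60 \left(-44\right) = -2640$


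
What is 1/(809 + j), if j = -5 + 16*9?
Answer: 1/948 ≈ 0.0010549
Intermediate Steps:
j = 139 (j = -5 + 144 = 139)
1/(809 + j) = 1/(809 + 139) = 1/948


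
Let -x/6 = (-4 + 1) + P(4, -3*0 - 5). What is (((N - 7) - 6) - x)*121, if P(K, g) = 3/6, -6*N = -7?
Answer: -19481/6 ≈ -3246.8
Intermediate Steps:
N = 7/6 (N = -⅙*(-7) = 7/6 ≈ 1.1667)
P(K, g) = ½ (P(K, g) = 3*(⅙) = ½)
x = 15 (x = -6*((-4 + 1) + ½) = -6*(-3 + ½) = -6*(-5/2) = 15)
(((N - 7) - 6) - x)*121 = (((7/6 - 7) - 6) - 1*15)*121 = ((-35/6 - 6) - 15)*121 = (-71/6 - 15)*121 = -161/6*121 = -19481/6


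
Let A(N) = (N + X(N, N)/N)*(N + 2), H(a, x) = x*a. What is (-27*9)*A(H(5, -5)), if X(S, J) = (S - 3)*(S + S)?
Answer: -452709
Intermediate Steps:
H(a, x) = a*x
X(S, J) = 2*S*(-3 + S) (X(S, J) = (-3 + S)*(2*S) = 2*S*(-3 + S))
A(N) = (-6 + 3*N)*(2 + N) (A(N) = (N + (2*N*(-3 + N))/N)*(N + 2) = (N + (-6 + 2*N))*(2 + N) = (-6 + 3*N)*(2 + N))
(-27*9)*A(H(5, -5)) = (-27*9)*(-12 + 3*(5*(-5))**2) = -243*(-12 + 3*(-25)**2) = -243*(-12 + 3*625) = -243*(-12 + 1875) = -243*1863 = -452709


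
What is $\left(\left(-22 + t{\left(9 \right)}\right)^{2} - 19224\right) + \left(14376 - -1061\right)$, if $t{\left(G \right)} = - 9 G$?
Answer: $6822$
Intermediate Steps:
$\left(\left(-22 + t{\left(9 \right)}\right)^{2} - 19224\right) + \left(14376 - -1061\right) = \left(\left(-22 - 81\right)^{2} - 19224\right) + \left(14376 - -1061\right) = \left(\left(-22 - 81\right)^{2} - 19224\right) + \left(14376 + 1061\right) = \left(\left(-103\right)^{2} - 19224\right) + 15437 = \left(10609 - 19224\right) + 15437 = -8615 + 15437 = 6822$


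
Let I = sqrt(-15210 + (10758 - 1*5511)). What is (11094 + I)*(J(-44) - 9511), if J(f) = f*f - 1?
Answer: -84048144 - 68184*I*sqrt(123) ≈ -8.4048e+7 - 7.562e+5*I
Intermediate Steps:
I = 9*I*sqrt(123) (I = sqrt(-15210 + (10758 - 5511)) = sqrt(-15210 + 5247) = sqrt(-9963) = 9*I*sqrt(123) ≈ 99.815*I)
J(f) = -1 + f**2 (J(f) = f**2 - 1 = -1 + f**2)
(11094 + I)*(J(-44) - 9511) = (11094 + 9*I*sqrt(123))*((-1 + (-44)**2) - 9511) = (11094 + 9*I*sqrt(123))*((-1 + 1936) - 9511) = (11094 + 9*I*sqrt(123))*(1935 - 9511) = (11094 + 9*I*sqrt(123))*(-7576) = -84048144 - 68184*I*sqrt(123)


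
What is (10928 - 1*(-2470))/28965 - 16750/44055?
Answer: 7005676/85070205 ≈ 0.082352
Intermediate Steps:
(10928 - 1*(-2470))/28965 - 16750/44055 = (10928 + 2470)*(1/28965) - 16750*1/44055 = 13398*(1/28965) - 3350/8811 = 4466/9655 - 3350/8811 = 7005676/85070205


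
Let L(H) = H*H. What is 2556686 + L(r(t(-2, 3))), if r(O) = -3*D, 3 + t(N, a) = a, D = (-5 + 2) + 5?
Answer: 2556722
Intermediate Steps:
D = 2 (D = -3 + 5 = 2)
t(N, a) = -3 + a
r(O) = -6 (r(O) = -3*2 = -6)
L(H) = H**2
2556686 + L(r(t(-2, 3))) = 2556686 + (-6)**2 = 2556686 + 36 = 2556722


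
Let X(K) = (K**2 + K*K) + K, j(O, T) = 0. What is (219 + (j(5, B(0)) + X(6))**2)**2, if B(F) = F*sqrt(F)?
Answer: 39727809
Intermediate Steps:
B(F) = F**(3/2)
X(K) = K + 2*K**2 (X(K) = (K**2 + K**2) + K = 2*K**2 + K = K + 2*K**2)
(219 + (j(5, B(0)) + X(6))**2)**2 = (219 + (0 + 6*(1 + 2*6))**2)**2 = (219 + (0 + 6*(1 + 12))**2)**2 = (219 + (0 + 6*13)**2)**2 = (219 + (0 + 78)**2)**2 = (219 + 78**2)**2 = (219 + 6084)**2 = 6303**2 = 39727809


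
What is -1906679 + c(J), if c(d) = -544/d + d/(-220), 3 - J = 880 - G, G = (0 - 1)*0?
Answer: -367873757451/192940 ≈ -1.9067e+6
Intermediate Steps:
G = 0 (G = -1*0 = 0)
J = -877 (J = 3 - (880 - 1*0) = 3 - (880 + 0) = 3 - 1*880 = 3 - 880 = -877)
c(d) = -544/d - d/220 (c(d) = -544/d + d*(-1/220) = -544/d - d/220)
-1906679 + c(J) = -1906679 + (-544/(-877) - 1/220*(-877)) = -1906679 + (-544*(-1/877) + 877/220) = -1906679 + (544/877 + 877/220) = -1906679 + 888809/192940 = -367873757451/192940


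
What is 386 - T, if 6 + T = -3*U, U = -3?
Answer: 383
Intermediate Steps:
T = 3 (T = -6 - 3*(-3) = -6 + 9 = 3)
386 - T = 386 - 1*3 = 386 - 3 = 383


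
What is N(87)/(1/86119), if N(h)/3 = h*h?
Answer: 1955504133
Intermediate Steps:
N(h) = 3*h**2 (N(h) = 3*(h*h) = 3*h**2)
N(87)/(1/86119) = (3*87**2)/(1/86119) = (3*7569)/(1/86119) = 22707*86119 = 1955504133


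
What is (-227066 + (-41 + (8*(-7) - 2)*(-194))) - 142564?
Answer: -358419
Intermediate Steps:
(-227066 + (-41 + (8*(-7) - 2)*(-194))) - 142564 = (-227066 + (-41 + (-56 - 2)*(-194))) - 142564 = (-227066 + (-41 - 58*(-194))) - 142564 = (-227066 + (-41 + 11252)) - 142564 = (-227066 + 11211) - 142564 = -215855 - 142564 = -358419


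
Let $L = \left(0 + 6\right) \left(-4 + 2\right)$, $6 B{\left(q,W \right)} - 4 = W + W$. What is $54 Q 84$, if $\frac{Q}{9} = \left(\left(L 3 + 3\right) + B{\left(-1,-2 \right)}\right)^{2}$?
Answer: $44457336$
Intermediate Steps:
$B{\left(q,W \right)} = \frac{2}{3} + \frac{W}{3}$ ($B{\left(q,W \right)} = \frac{2}{3} + \frac{W + W}{6} = \frac{2}{3} + \frac{2 W}{6} = \frac{2}{3} + \frac{W}{3}$)
$L = -12$ ($L = 6 \left(-2\right) = -12$)
$Q = 9801$ ($Q = 9 \left(\left(\left(-12\right) 3 + 3\right) + \left(\frac{2}{3} + \frac{1}{3} \left(-2\right)\right)\right)^{2} = 9 \left(\left(-36 + 3\right) + \left(\frac{2}{3} - \frac{2}{3}\right)\right)^{2} = 9 \left(-33 + 0\right)^{2} = 9 \left(-33\right)^{2} = 9 \cdot 1089 = 9801$)
$54 Q 84 = 54 \cdot 9801 \cdot 84 = 529254 \cdot 84 = 44457336$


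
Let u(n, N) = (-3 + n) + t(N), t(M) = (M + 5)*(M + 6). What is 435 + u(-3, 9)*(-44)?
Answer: -8541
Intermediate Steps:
t(M) = (5 + M)*(6 + M)
u(n, N) = 27 + n + N² + 11*N (u(n, N) = (-3 + n) + (30 + N² + 11*N) = 27 + n + N² + 11*N)
435 + u(-3, 9)*(-44) = 435 + (27 - 3 + 9² + 11*9)*(-44) = 435 + (27 - 3 + 81 + 99)*(-44) = 435 + 204*(-44) = 435 - 8976 = -8541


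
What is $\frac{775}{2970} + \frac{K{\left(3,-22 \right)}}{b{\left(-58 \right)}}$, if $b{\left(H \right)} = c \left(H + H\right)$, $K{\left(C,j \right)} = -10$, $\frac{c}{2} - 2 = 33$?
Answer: $\frac{63227}{241164} \approx 0.26217$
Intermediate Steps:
$c = 70$ ($c = 4 + 2 \cdot 33 = 4 + 66 = 70$)
$b{\left(H \right)} = 140 H$ ($b{\left(H \right)} = 70 \left(H + H\right) = 70 \cdot 2 H = 140 H$)
$\frac{775}{2970} + \frac{K{\left(3,-22 \right)}}{b{\left(-58 \right)}} = \frac{775}{2970} - \frac{10}{140 \left(-58\right)} = 775 \cdot \frac{1}{2970} - \frac{10}{-8120} = \frac{155}{594} - - \frac{1}{812} = \frac{155}{594} + \frac{1}{812} = \frac{63227}{241164}$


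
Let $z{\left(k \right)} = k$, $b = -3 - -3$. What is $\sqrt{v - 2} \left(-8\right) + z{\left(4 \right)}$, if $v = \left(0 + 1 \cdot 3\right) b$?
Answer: $4 - 8 i \sqrt{2} \approx 4.0 - 11.314 i$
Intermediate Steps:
$b = 0$ ($b = -3 + 3 = 0$)
$v = 0$ ($v = \left(0 + 1 \cdot 3\right) 0 = \left(0 + 3\right) 0 = 3 \cdot 0 = 0$)
$\sqrt{v - 2} \left(-8\right) + z{\left(4 \right)} = \sqrt{0 - 2} \left(-8\right) + 4 = \sqrt{-2} \left(-8\right) + 4 = i \sqrt{2} \left(-8\right) + 4 = - 8 i \sqrt{2} + 4 = 4 - 8 i \sqrt{2}$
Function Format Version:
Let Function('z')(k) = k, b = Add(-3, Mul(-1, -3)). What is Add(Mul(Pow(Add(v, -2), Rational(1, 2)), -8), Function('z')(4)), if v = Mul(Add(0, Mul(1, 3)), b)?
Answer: Add(4, Mul(-8, I, Pow(2, Rational(1, 2)))) ≈ Add(4.0000, Mul(-11.314, I))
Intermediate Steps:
b = 0 (b = Add(-3, 3) = 0)
v = 0 (v = Mul(Add(0, Mul(1, 3)), 0) = Mul(Add(0, 3), 0) = Mul(3, 0) = 0)
Add(Mul(Pow(Add(v, -2), Rational(1, 2)), -8), Function('z')(4)) = Add(Mul(Pow(Add(0, -2), Rational(1, 2)), -8), 4) = Add(Mul(Pow(-2, Rational(1, 2)), -8), 4) = Add(Mul(Mul(I, Pow(2, Rational(1, 2))), -8), 4) = Add(Mul(-8, I, Pow(2, Rational(1, 2))), 4) = Add(4, Mul(-8, I, Pow(2, Rational(1, 2))))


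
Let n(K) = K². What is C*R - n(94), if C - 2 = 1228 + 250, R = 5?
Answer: -1436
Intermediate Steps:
C = 1480 (C = 2 + (1228 + 250) = 2 + 1478 = 1480)
C*R - n(94) = 1480*5 - 1*94² = 7400 - 1*8836 = 7400 - 8836 = -1436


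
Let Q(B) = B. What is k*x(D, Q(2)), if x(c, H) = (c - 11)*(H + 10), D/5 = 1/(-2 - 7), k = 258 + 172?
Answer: -178880/3 ≈ -59627.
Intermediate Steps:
k = 430
D = -5/9 (D = 5/(-2 - 7) = 5/(-9) = 5*(-⅑) = -5/9 ≈ -0.55556)
x(c, H) = (-11 + c)*(10 + H)
k*x(D, Q(2)) = 430*(-110 - 11*2 + 10*(-5/9) + 2*(-5/9)) = 430*(-110 - 22 - 50/9 - 10/9) = 430*(-416/3) = -178880/3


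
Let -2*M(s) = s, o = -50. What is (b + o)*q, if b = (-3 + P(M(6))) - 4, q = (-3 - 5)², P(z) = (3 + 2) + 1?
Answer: -3264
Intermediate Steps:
M(s) = -s/2
P(z) = 6 (P(z) = 5 + 1 = 6)
q = 64 (q = (-8)² = 64)
b = -1 (b = (-3 + 6) - 4 = 3 - 4 = -1)
(b + o)*q = (-1 - 50)*64 = -51*64 = -3264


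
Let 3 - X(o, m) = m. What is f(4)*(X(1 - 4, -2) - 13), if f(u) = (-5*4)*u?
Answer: 640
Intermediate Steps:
f(u) = -20*u
X(o, m) = 3 - m
f(4)*(X(1 - 4, -2) - 13) = (-20*4)*((3 - 1*(-2)) - 13) = -80*((3 + 2) - 13) = -80*(5 - 13) = -80*(-8) = 640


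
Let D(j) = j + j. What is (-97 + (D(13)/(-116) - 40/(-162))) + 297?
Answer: 939707/4698 ≈ 200.02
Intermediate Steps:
D(j) = 2*j
(-97 + (D(13)/(-116) - 40/(-162))) + 297 = (-97 + ((2*13)/(-116) - 40/(-162))) + 297 = (-97 + (26*(-1/116) - 40*(-1/162))) + 297 = (-97 + (-13/58 + 20/81)) + 297 = (-97 + 107/4698) + 297 = -455599/4698 + 297 = 939707/4698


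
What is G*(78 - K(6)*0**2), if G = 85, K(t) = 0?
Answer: 6630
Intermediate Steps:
G*(78 - K(6)*0**2) = 85*(78 - 1*0*0**2) = 85*(78 + 0*0) = 85*(78 + 0) = 85*78 = 6630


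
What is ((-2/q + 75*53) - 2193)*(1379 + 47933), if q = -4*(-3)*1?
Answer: 263597296/3 ≈ 8.7866e+7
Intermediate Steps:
q = 12 (q = 12*1 = 12)
((-2/q + 75*53) - 2193)*(1379 + 47933) = ((-2/12 + 75*53) - 2193)*(1379 + 47933) = ((-2*1/12 + 3975) - 2193)*49312 = ((-1/6 + 3975) - 2193)*49312 = (23849/6 - 2193)*49312 = (10691/6)*49312 = 263597296/3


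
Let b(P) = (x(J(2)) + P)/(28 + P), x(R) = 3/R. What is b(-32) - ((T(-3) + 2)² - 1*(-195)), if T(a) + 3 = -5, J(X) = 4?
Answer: -3571/16 ≈ -223.19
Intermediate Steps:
T(a) = -8 (T(a) = -3 - 5 = -8)
b(P) = (¾ + P)/(28 + P) (b(P) = (3/4 + P)/(28 + P) = (3*(¼) + P)/(28 + P) = (¾ + P)/(28 + P))
b(-32) - ((T(-3) + 2)² - 1*(-195)) = (¾ - 32)/(28 - 32) - ((-8 + 2)² - 1*(-195)) = -125/4/(-4) - ((-6)² + 195) = -¼*(-125/4) - (36 + 195) = 125/16 - 1*231 = 125/16 - 231 = -3571/16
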